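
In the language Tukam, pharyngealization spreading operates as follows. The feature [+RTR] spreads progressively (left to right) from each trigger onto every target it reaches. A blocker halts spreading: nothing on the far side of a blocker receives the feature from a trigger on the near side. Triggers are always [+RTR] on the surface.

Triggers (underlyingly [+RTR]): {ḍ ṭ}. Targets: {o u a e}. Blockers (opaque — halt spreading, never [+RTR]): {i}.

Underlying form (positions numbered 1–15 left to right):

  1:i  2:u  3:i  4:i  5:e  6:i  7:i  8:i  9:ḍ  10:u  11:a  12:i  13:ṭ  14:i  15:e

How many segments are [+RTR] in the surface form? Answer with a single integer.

4

From /ḍ/ at 9 rightward: 10 /u/ → [+RTR]; 11 /a/ → [+RTR]; 12 /i/ blocks.
From /ṭ/ at 13 rightward: 14 /i/ blocks.
Targets with no active source: positions 2 5 15 stay [-emphatic].
[+RTR] positions on the surface: 9 10 11 13.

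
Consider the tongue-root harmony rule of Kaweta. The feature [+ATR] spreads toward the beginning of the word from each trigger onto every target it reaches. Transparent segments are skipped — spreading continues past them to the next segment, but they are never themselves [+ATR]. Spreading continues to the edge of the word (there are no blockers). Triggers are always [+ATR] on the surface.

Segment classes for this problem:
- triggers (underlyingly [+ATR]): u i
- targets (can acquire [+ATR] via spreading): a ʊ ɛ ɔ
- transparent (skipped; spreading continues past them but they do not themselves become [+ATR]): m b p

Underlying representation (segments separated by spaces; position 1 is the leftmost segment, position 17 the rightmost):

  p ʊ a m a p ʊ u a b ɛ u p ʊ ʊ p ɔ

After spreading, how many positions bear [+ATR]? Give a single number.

8

From /u/ at 8 leftward: 7 /ʊ/ → [+ATR]; 6 /p/ transparent; 5 /a/ → [+ATR]; 4 /m/ transparent; 3 /a/ → [+ATR]; 2 /ʊ/ → [+ATR]; 1 /p/ transparent; word edge.
From /u/ at 12 leftward: 11 /ɛ/ → [+ATR]; 10 /b/ transparent; 9 /a/ → [+ATR]; 8 /u/ is itself a trigger — this domain ends here.
Targets with no active source: positions 14 15 17 stay [-ATR].
[+ATR] positions on the surface: 2 3 5 7 8 9 11 12.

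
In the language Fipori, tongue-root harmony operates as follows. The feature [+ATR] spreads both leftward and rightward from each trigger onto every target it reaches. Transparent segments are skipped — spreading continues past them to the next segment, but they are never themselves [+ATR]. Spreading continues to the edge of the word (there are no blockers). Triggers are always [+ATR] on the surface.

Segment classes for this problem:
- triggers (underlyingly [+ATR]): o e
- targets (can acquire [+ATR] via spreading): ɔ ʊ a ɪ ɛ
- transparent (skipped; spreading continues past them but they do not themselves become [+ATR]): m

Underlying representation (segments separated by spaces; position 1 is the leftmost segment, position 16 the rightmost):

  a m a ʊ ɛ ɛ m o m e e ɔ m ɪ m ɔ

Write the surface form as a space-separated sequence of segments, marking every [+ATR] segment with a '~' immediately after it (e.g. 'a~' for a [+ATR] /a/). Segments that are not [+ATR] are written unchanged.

From /o/ at 8 rightward: 9 /m/ transparent; 10 /e/ is itself a trigger — this domain ends here.
From /o/ at 8 leftward: 7 /m/ transparent; 6 /ɛ/ → [+ATR]; 5 /ɛ/ → [+ATR]; 4 /ʊ/ → [+ATR]; 3 /a/ → [+ATR]; 2 /m/ transparent; 1 /a/ → [+ATR]; word edge.
From /e/ at 10 rightward: 11 /e/ is itself a trigger — this domain ends here.
From /e/ at 10 leftward: 9 /m/ transparent; 8 /o/ is itself a trigger — this domain ends here.
From /e/ at 11 rightward: 12 /ɔ/ → [+ATR]; 13 /m/ transparent; 14 /ɪ/ → [+ATR]; 15 /m/ transparent; 16 /ɔ/ → [+ATR]; word edge.
From /e/ at 11 leftward: 10 /e/ is itself a trigger — this domain ends here.
[+ATR] positions on the surface: 1 3 4 5 6 8 10 11 12 14 16.

a~ m a~ ʊ~ ɛ~ ɛ~ m o~ m e~ e~ ɔ~ m ɪ~ m ɔ~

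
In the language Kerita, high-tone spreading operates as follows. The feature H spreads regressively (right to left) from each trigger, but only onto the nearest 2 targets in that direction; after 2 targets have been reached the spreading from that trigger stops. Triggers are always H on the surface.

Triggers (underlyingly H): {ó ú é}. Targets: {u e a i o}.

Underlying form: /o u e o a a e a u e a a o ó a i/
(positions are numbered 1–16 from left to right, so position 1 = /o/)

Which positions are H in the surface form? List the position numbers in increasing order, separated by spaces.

From /ó/ at 14 leftward: 13 /o/ → H; 12 /a/ → H; bound reached.
Targets with no active source: positions 1 2 3 4 5 6 7 8 9 10 11 15 16 stay [-high tone].

12 13 14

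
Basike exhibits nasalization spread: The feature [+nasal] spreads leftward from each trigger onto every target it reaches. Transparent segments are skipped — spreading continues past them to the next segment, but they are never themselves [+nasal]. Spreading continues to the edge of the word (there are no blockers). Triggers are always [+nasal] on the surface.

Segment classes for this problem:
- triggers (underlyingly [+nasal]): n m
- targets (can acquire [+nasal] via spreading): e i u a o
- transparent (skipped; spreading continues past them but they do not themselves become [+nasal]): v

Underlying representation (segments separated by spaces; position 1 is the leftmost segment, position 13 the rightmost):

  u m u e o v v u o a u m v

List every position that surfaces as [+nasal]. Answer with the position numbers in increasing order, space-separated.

From /m/ at 2 leftward: 1 /u/ → [+nasal]; word edge.
From /m/ at 12 leftward: 11 /u/ → [+nasal]; 10 /a/ → [+nasal]; 9 /o/ → [+nasal]; 8 /u/ → [+nasal]; 7 /v/ transparent; 6 /v/ transparent; 5 /o/ → [+nasal]; 4 /e/ → [+nasal]; 3 /u/ → [+nasal]; 2 /m/ is itself a trigger — this domain ends here.

1 2 3 4 5 8 9 10 11 12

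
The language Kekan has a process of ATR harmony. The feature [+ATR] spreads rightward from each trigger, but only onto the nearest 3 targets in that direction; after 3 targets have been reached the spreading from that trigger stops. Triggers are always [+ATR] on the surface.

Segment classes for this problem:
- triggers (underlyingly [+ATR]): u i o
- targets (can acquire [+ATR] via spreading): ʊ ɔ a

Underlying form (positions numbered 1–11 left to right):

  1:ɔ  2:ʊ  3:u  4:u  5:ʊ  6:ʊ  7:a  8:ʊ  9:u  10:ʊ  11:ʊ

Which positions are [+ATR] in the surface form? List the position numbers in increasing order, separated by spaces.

From /u/ at 3 rightward: 4 /u/ is itself a trigger — this domain ends here.
From /u/ at 4 rightward: 5 /ʊ/ → [+ATR]; 6 /ʊ/ → [+ATR]; 7 /a/ → [+ATR]; bound reached.
From /u/ at 9 rightward: 10 /ʊ/ → [+ATR]; 11 /ʊ/ → [+ATR]; word edge.
Targets with no active source: positions 1 2 8 stay [-ATR].

3 4 5 6 7 9 10 11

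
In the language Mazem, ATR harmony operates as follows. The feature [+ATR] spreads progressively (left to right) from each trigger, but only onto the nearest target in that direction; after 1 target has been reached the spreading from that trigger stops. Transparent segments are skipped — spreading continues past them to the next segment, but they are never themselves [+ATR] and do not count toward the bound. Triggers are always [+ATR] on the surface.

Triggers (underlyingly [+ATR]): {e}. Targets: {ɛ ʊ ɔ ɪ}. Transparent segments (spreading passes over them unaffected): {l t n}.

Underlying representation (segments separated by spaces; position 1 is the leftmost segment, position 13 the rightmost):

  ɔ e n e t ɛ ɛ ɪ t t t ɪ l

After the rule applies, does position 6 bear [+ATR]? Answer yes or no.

yes

From /e/ at 2 rightward: 3 /n/ transparent; 4 /e/ is itself a trigger — this domain ends here.
From /e/ at 4 rightward: 5 /t/ transparent; 6 /ɛ/ → [+ATR]; bound reached.
Targets with no active source: positions 1 7 8 12 stay [-ATR].
[+ATR] positions on the surface: 2 4 6.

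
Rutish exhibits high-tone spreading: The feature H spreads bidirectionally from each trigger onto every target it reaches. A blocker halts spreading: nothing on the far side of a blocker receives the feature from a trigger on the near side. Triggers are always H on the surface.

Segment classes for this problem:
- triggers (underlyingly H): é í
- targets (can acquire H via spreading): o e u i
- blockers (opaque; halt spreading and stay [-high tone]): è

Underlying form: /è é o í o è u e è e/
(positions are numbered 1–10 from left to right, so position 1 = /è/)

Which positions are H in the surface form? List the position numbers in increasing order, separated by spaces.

2 3 4 5

From /é/ at 2 rightward: 3 /o/ → H; 4 /í/ is itself a trigger — this domain ends here.
From /é/ at 2 leftward: 1 /è/ blocks.
From /í/ at 4 rightward: 5 /o/ → H; 6 /è/ blocks.
From /í/ at 4 leftward: 3 /o/ → H; 2 /é/ is itself a trigger — this domain ends here.
Targets with no active source: positions 7 8 10 stay [-high tone].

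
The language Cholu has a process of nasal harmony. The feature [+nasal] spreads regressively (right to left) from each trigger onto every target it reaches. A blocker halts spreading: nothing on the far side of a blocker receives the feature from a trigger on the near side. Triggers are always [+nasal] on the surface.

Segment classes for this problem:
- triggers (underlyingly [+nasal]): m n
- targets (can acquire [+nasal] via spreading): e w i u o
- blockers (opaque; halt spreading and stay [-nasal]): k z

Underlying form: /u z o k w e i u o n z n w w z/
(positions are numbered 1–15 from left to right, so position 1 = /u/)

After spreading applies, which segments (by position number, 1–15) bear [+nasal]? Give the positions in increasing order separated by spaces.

From /n/ at 10 leftward: 9 /o/ → [+nasal]; 8 /u/ → [+nasal]; 7 /i/ → [+nasal]; 6 /e/ → [+nasal]; 5 /w/ → [+nasal]; 4 /k/ blocks.
From /n/ at 12 leftward: 11 /z/ blocks.
Targets with no active source: positions 1 3 13 14 stay [-nasal].

5 6 7 8 9 10 12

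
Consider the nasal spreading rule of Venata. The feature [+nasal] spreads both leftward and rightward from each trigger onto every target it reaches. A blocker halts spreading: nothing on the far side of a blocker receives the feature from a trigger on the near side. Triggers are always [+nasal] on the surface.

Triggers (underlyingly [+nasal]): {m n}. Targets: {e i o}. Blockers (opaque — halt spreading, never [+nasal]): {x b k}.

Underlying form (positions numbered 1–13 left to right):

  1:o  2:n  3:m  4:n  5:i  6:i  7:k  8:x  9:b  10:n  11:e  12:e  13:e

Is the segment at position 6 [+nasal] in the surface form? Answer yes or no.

From /n/ at 2 rightward: 3 /m/ is itself a trigger — this domain ends here.
From /n/ at 2 leftward: 1 /o/ → [+nasal]; word edge.
From /m/ at 3 rightward: 4 /n/ is itself a trigger — this domain ends here.
From /m/ at 3 leftward: 2 /n/ is itself a trigger — this domain ends here.
From /n/ at 4 rightward: 5 /i/ → [+nasal]; 6 /i/ → [+nasal]; 7 /k/ blocks.
From /n/ at 4 leftward: 3 /m/ is itself a trigger — this domain ends here.
From /n/ at 10 rightward: 11 /e/ → [+nasal]; 12 /e/ → [+nasal]; 13 /e/ → [+nasal]; word edge.
From /n/ at 10 leftward: 9 /b/ blocks.
[+nasal] positions on the surface: 1 2 3 4 5 6 10 11 12 13.

yes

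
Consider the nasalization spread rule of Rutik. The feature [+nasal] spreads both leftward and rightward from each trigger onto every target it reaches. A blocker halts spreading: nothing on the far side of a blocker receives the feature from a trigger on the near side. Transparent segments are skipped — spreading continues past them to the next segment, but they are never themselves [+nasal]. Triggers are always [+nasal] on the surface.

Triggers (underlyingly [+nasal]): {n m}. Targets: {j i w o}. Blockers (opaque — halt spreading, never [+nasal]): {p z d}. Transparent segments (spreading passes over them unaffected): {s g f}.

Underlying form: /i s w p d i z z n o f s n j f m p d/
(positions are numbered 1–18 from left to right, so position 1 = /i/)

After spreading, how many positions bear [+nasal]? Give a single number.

From /n/ at 9 rightward: 10 /o/ → [+nasal]; 11 /f/ transparent; 12 /s/ transparent; 13 /n/ is itself a trigger — this domain ends here.
From /n/ at 9 leftward: 8 /z/ blocks.
From /n/ at 13 rightward: 14 /j/ → [+nasal]; 15 /f/ transparent; 16 /m/ is itself a trigger — this domain ends here.
From /n/ at 13 leftward: 12 /s/ transparent; 11 /f/ transparent; 10 /o/ → [+nasal]; 9 /n/ is itself a trigger — this domain ends here.
From /m/ at 16 rightward: 17 /p/ blocks.
From /m/ at 16 leftward: 15 /f/ transparent; 14 /j/ → [+nasal]; 13 /n/ is itself a trigger — this domain ends here.
Targets with no active source: positions 1 3 6 stay [-nasal].
[+nasal] positions on the surface: 9 10 13 14 16.

5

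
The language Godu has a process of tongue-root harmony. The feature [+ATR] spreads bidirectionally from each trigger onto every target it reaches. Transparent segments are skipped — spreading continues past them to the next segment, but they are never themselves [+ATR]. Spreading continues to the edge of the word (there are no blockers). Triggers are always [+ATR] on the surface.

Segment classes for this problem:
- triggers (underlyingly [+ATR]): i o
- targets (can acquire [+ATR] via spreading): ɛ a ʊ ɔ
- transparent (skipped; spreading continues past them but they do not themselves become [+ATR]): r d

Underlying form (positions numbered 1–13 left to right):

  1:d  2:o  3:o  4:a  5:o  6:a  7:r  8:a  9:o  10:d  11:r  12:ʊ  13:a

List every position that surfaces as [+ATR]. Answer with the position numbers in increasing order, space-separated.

2 3 4 5 6 8 9 12 13

From /o/ at 2 rightward: 3 /o/ is itself a trigger — this domain ends here.
From /o/ at 2 leftward: 1 /d/ transparent; word edge.
From /o/ at 3 rightward: 4 /a/ → [+ATR]; 5 /o/ is itself a trigger — this domain ends here.
From /o/ at 3 leftward: 2 /o/ is itself a trigger — this domain ends here.
From /o/ at 5 rightward: 6 /a/ → [+ATR]; 7 /r/ transparent; 8 /a/ → [+ATR]; 9 /o/ is itself a trigger — this domain ends here.
From /o/ at 5 leftward: 4 /a/ → [+ATR]; 3 /o/ is itself a trigger — this domain ends here.
From /o/ at 9 rightward: 10 /d/ transparent; 11 /r/ transparent; 12 /ʊ/ → [+ATR]; 13 /a/ → [+ATR]; word edge.
From /o/ at 9 leftward: 8 /a/ → [+ATR]; 7 /r/ transparent; 6 /a/ → [+ATR]; 5 /o/ is itself a trigger — this domain ends here.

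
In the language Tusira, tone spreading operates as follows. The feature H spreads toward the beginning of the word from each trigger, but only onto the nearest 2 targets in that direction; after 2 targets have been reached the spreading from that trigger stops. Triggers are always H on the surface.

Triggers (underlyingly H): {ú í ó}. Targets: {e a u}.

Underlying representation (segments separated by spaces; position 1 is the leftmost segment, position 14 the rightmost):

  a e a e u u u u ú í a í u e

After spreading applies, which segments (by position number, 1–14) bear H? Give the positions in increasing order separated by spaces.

7 8 9 10 11 12

From /ú/ at 9 leftward: 8 /u/ → H; 7 /u/ → H; bound reached.
From /í/ at 10 leftward: 9 /ú/ is itself a trigger — this domain ends here.
From /í/ at 12 leftward: 11 /a/ → H; 10 /í/ is itself a trigger — this domain ends here.
Targets with no active source: positions 1 2 3 4 5 6 13 14 stay [-high tone].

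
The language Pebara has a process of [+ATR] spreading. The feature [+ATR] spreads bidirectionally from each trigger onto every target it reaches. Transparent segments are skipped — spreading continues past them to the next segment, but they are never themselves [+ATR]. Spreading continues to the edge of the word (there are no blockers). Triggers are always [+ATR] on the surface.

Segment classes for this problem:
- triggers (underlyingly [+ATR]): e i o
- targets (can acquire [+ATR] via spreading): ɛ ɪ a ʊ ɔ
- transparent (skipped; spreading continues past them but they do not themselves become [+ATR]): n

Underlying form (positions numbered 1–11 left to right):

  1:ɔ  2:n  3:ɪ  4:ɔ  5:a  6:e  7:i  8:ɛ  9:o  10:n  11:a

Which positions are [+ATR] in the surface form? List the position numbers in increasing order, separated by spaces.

From /e/ at 6 rightward: 7 /i/ is itself a trigger — this domain ends here.
From /e/ at 6 leftward: 5 /a/ → [+ATR]; 4 /ɔ/ → [+ATR]; 3 /ɪ/ → [+ATR]; 2 /n/ transparent; 1 /ɔ/ → [+ATR]; word edge.
From /i/ at 7 rightward: 8 /ɛ/ → [+ATR]; 9 /o/ is itself a trigger — this domain ends here.
From /i/ at 7 leftward: 6 /e/ is itself a trigger — this domain ends here.
From /o/ at 9 rightward: 10 /n/ transparent; 11 /a/ → [+ATR]; word edge.
From /o/ at 9 leftward: 8 /ɛ/ → [+ATR]; 7 /i/ is itself a trigger — this domain ends here.

1 3 4 5 6 7 8 9 11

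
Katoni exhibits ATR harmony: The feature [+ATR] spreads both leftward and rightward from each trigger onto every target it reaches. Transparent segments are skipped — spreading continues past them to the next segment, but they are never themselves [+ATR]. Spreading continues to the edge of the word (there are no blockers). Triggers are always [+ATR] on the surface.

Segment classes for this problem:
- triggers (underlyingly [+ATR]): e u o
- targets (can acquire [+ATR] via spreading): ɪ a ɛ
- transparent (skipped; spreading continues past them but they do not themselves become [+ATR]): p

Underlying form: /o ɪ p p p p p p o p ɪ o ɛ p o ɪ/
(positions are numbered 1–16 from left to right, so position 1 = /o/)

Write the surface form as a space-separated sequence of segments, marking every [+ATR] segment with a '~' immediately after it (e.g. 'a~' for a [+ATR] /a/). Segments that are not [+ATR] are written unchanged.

o~ ɪ~ p p p p p p o~ p ɪ~ o~ ɛ~ p o~ ɪ~

From /o/ at 1 rightward: 2 /ɪ/ → [+ATR]; 3 /p/ transparent; 4 /p/ transparent; 5 /p/ transparent; 6 /p/ transparent; 7 /p/ transparent; 8 /p/ transparent; 9 /o/ is itself a trigger — this domain ends here.
From /o/ at 1 leftward: word edge.
From /o/ at 9 rightward: 10 /p/ transparent; 11 /ɪ/ → [+ATR]; 12 /o/ is itself a trigger — this domain ends here.
From /o/ at 9 leftward: 8 /p/ transparent; 7 /p/ transparent; 6 /p/ transparent; 5 /p/ transparent; 4 /p/ transparent; 3 /p/ transparent; 2 /ɪ/ → [+ATR]; 1 /o/ is itself a trigger — this domain ends here.
From /o/ at 12 rightward: 13 /ɛ/ → [+ATR]; 14 /p/ transparent; 15 /o/ is itself a trigger — this domain ends here.
From /o/ at 12 leftward: 11 /ɪ/ → [+ATR]; 10 /p/ transparent; 9 /o/ is itself a trigger — this domain ends here.
From /o/ at 15 rightward: 16 /ɪ/ → [+ATR]; word edge.
From /o/ at 15 leftward: 14 /p/ transparent; 13 /ɛ/ → [+ATR]; 12 /o/ is itself a trigger — this domain ends here.
[+ATR] positions on the surface: 1 2 9 11 12 13 15 16.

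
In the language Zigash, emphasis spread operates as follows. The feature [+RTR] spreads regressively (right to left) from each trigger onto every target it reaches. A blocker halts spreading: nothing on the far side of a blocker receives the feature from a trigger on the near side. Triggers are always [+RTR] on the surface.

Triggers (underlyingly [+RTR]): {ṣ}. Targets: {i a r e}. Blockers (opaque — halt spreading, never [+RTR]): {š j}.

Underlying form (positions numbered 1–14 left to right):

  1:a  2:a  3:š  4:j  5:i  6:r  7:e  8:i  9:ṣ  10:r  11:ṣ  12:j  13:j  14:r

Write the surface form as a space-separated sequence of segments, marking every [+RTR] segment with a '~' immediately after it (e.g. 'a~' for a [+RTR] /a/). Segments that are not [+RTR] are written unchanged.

From /ṣ/ at 9 leftward: 8 /i/ → [+RTR]; 7 /e/ → [+RTR]; 6 /r/ → [+RTR]; 5 /i/ → [+RTR]; 4 /j/ blocks.
From /ṣ/ at 11 leftward: 10 /r/ → [+RTR]; 9 /ṣ/ is itself a trigger — this domain ends here.
Targets with no active source: positions 1 2 14 stay [-emphatic].
[+RTR] positions on the surface: 5 6 7 8 9 10 11.

a a š j i~ r~ e~ i~ ṣ~ r~ ṣ~ j j r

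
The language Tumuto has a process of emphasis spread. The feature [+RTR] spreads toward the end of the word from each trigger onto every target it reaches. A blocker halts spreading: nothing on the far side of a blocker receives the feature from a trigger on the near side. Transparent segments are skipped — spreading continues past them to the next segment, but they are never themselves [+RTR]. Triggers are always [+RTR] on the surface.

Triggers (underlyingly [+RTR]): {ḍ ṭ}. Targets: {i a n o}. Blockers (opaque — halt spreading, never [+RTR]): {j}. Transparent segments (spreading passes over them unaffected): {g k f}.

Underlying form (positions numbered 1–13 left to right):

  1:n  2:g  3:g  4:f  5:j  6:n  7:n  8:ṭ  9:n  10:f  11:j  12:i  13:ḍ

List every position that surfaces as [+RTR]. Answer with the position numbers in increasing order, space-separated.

8 9 13

From /ṭ/ at 8 rightward: 9 /n/ → [+RTR]; 10 /f/ transparent; 11 /j/ blocks.
From /ḍ/ at 13 rightward: word edge.
Targets with no active source: positions 1 6 7 12 stay [-emphatic].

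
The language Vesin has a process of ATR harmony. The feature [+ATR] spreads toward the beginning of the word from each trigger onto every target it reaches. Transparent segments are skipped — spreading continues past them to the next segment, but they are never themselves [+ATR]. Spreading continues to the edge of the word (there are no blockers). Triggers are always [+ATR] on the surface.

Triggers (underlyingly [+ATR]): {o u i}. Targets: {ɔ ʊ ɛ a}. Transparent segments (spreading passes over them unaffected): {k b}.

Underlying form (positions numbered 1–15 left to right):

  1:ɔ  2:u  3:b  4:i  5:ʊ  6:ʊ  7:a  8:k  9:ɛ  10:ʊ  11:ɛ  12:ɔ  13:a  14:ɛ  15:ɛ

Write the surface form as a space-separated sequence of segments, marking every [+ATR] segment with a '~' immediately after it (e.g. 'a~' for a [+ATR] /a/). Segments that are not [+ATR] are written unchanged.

From /u/ at 2 leftward: 1 /ɔ/ → [+ATR]; word edge.
From /i/ at 4 leftward: 3 /b/ transparent; 2 /u/ is itself a trigger — this domain ends here.
Targets with no active source: positions 5 6 7 9 10 11 12 13 14 15 stay [-ATR].
[+ATR] positions on the surface: 1 2 4.

ɔ~ u~ b i~ ʊ ʊ a k ɛ ʊ ɛ ɔ a ɛ ɛ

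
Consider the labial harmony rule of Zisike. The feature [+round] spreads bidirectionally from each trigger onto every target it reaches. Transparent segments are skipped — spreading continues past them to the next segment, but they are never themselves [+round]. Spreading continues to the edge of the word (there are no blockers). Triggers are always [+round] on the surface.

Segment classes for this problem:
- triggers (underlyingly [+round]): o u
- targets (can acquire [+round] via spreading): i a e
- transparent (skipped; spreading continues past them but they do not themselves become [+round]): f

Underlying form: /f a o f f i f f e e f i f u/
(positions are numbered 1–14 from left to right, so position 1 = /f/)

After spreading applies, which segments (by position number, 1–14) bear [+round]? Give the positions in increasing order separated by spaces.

From /o/ at 3 rightward: 4 /f/ transparent; 5 /f/ transparent; 6 /i/ → [+round]; 7 /f/ transparent; 8 /f/ transparent; 9 /e/ → [+round]; 10 /e/ → [+round]; 11 /f/ transparent; 12 /i/ → [+round]; 13 /f/ transparent; 14 /u/ is itself a trigger — this domain ends here.
From /o/ at 3 leftward: 2 /a/ → [+round]; 1 /f/ transparent; word edge.
From /u/ at 14 rightward: word edge.
From /u/ at 14 leftward: 13 /f/ transparent; 12 /i/ → [+round]; 11 /f/ transparent; 10 /e/ → [+round]; 9 /e/ → [+round]; 8 /f/ transparent; 7 /f/ transparent; 6 /i/ → [+round]; 5 /f/ transparent; 4 /f/ transparent; 3 /o/ is itself a trigger — this domain ends here.

2 3 6 9 10 12 14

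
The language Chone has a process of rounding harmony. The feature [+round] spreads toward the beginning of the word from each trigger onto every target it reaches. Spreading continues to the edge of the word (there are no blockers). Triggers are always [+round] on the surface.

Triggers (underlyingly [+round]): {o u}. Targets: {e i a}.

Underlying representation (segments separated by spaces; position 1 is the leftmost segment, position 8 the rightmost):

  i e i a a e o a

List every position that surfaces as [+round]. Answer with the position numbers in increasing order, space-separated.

From /o/ at 7 leftward: 6 /e/ → [+round]; 5 /a/ → [+round]; 4 /a/ → [+round]; 3 /i/ → [+round]; 2 /e/ → [+round]; 1 /i/ → [+round]; word edge.
Target with no active source: position 8 stays [-round].

1 2 3 4 5 6 7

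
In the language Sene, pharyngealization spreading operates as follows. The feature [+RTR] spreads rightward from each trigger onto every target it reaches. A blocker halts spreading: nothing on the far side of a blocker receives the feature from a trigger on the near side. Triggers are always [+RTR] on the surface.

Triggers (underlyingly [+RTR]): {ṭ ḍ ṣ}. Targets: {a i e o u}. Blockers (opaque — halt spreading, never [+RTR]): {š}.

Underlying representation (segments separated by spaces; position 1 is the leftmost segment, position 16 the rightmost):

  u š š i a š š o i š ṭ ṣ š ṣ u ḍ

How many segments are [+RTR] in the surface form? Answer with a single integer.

From /ṭ/ at 11 rightward: 12 /ṣ/ is itself a trigger — this domain ends here.
From /ṣ/ at 12 rightward: 13 /š/ blocks.
From /ṣ/ at 14 rightward: 15 /u/ → [+RTR]; 16 /ḍ/ is itself a trigger — this domain ends here.
From /ḍ/ at 16 rightward: word edge.
Targets with no active source: positions 1 4 5 8 9 stay [-emphatic].
[+RTR] positions on the surface: 11 12 14 15 16.

5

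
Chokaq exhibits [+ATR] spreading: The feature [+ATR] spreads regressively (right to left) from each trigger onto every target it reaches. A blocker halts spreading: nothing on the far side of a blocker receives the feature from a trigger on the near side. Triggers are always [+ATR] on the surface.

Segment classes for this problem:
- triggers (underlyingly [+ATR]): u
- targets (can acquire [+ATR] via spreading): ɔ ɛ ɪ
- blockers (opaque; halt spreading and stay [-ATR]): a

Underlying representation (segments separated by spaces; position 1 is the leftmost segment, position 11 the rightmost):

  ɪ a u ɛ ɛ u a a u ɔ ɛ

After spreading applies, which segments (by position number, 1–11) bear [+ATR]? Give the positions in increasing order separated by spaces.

From /u/ at 3 leftward: 2 /a/ blocks.
From /u/ at 6 leftward: 5 /ɛ/ → [+ATR]; 4 /ɛ/ → [+ATR]; 3 /u/ is itself a trigger — this domain ends here.
From /u/ at 9 leftward: 8 /a/ blocks.
Targets with no active source: positions 1 10 11 stay [-ATR].

3 4 5 6 9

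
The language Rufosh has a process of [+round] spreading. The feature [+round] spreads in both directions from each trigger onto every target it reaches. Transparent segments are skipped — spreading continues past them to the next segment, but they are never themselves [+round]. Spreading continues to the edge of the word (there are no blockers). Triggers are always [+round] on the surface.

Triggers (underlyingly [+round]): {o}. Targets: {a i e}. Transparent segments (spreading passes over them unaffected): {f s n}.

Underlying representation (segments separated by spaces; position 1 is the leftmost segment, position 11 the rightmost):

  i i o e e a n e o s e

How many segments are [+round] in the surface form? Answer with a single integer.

From /o/ at 3 rightward: 4 /e/ → [+round]; 5 /e/ → [+round]; 6 /a/ → [+round]; 7 /n/ transparent; 8 /e/ → [+round]; 9 /o/ is itself a trigger — this domain ends here.
From /o/ at 3 leftward: 2 /i/ → [+round]; 1 /i/ → [+round]; word edge.
From /o/ at 9 rightward: 10 /s/ transparent; 11 /e/ → [+round]; word edge.
From /o/ at 9 leftward: 8 /e/ → [+round]; 7 /n/ transparent; 6 /a/ → [+round]; 5 /e/ → [+round]; 4 /e/ → [+round]; 3 /o/ is itself a trigger — this domain ends here.
[+round] positions on the surface: 1 2 3 4 5 6 8 9 11.

9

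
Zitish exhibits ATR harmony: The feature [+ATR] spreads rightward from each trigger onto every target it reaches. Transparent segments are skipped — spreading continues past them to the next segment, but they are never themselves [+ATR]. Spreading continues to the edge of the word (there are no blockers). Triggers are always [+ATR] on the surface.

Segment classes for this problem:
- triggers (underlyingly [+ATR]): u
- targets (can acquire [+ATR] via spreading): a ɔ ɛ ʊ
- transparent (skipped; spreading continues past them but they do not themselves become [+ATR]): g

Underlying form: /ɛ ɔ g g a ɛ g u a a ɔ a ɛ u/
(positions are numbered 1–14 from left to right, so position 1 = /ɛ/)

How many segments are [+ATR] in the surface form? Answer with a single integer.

7

From /u/ at 8 rightward: 9 /a/ → [+ATR]; 10 /a/ → [+ATR]; 11 /ɔ/ → [+ATR]; 12 /a/ → [+ATR]; 13 /ɛ/ → [+ATR]; 14 /u/ is itself a trigger — this domain ends here.
From /u/ at 14 rightward: word edge.
Targets with no active source: positions 1 2 5 6 stay [-ATR].
[+ATR] positions on the surface: 8 9 10 11 12 13 14.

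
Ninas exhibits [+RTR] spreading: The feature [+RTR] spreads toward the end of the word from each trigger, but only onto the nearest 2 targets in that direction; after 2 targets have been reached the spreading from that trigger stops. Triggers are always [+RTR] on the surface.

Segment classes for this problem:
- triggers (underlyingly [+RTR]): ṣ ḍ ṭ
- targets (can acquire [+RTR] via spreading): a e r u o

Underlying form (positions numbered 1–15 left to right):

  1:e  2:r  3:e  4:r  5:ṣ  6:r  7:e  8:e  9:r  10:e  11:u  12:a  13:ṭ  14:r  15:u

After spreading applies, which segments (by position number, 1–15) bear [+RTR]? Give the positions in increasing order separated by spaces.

5 6 7 13 14 15

From /ṣ/ at 5 rightward: 6 /r/ → [+RTR]; 7 /e/ → [+RTR]; bound reached.
From /ṭ/ at 13 rightward: 14 /r/ → [+RTR]; 15 /u/ → [+RTR]; bound reached.
Targets with no active source: positions 1 2 3 4 8 9 10 11 12 stay [-emphatic].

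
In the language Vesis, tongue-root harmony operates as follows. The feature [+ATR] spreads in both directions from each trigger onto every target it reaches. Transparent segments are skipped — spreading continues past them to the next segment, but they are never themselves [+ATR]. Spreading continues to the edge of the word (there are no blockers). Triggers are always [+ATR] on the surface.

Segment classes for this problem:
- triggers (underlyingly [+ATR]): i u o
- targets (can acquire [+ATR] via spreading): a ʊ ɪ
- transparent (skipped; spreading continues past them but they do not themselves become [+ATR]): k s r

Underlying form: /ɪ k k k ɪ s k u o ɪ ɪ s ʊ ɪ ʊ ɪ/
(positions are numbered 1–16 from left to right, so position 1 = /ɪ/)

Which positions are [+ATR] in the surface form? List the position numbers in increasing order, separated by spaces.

From /u/ at 8 rightward: 9 /o/ is itself a trigger — this domain ends here.
From /u/ at 8 leftward: 7 /k/ transparent; 6 /s/ transparent; 5 /ɪ/ → [+ATR]; 4 /k/ transparent; 3 /k/ transparent; 2 /k/ transparent; 1 /ɪ/ → [+ATR]; word edge.
From /o/ at 9 rightward: 10 /ɪ/ → [+ATR]; 11 /ɪ/ → [+ATR]; 12 /s/ transparent; 13 /ʊ/ → [+ATR]; 14 /ɪ/ → [+ATR]; 15 /ʊ/ → [+ATR]; 16 /ɪ/ → [+ATR]; word edge.
From /o/ at 9 leftward: 8 /u/ is itself a trigger — this domain ends here.

1 5 8 9 10 11 13 14 15 16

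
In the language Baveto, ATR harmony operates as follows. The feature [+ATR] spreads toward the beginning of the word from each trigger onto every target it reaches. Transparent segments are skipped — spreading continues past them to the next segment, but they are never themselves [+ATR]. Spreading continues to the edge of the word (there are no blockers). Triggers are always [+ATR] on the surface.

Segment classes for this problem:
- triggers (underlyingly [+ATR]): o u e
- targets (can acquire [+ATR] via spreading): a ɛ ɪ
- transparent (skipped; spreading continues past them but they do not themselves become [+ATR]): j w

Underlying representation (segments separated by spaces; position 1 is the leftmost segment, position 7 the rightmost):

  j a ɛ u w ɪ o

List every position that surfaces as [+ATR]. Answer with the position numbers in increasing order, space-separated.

2 3 4 6 7

From /u/ at 4 leftward: 3 /ɛ/ → [+ATR]; 2 /a/ → [+ATR]; 1 /j/ transparent; word edge.
From /o/ at 7 leftward: 6 /ɪ/ → [+ATR]; 5 /w/ transparent; 4 /u/ is itself a trigger — this domain ends here.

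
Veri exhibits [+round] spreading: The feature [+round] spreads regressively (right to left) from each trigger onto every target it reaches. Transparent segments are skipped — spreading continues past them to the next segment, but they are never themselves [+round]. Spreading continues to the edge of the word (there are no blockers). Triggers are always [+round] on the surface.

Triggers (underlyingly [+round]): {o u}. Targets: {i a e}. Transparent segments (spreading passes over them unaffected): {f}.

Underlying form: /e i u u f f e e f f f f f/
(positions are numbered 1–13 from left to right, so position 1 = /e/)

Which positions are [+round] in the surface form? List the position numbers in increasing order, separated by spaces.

1 2 3 4

From /u/ at 3 leftward: 2 /i/ → [+round]; 1 /e/ → [+round]; word edge.
From /u/ at 4 leftward: 3 /u/ is itself a trigger — this domain ends here.
Targets with no active source: positions 7 8 stay [-round].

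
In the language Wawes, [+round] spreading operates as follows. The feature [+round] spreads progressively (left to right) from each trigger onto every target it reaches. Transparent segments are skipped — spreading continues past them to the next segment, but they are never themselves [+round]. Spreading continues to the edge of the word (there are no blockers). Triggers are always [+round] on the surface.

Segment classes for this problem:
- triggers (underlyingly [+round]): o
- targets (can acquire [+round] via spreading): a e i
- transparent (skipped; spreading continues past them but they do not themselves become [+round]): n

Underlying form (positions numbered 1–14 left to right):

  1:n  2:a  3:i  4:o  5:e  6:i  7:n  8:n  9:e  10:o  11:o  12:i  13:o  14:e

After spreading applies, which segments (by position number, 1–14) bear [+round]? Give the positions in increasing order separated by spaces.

4 5 6 9 10 11 12 13 14

From /o/ at 4 rightward: 5 /e/ → [+round]; 6 /i/ → [+round]; 7 /n/ transparent; 8 /n/ transparent; 9 /e/ → [+round]; 10 /o/ is itself a trigger — this domain ends here.
From /o/ at 10 rightward: 11 /o/ is itself a trigger — this domain ends here.
From /o/ at 11 rightward: 12 /i/ → [+round]; 13 /o/ is itself a trigger — this domain ends here.
From /o/ at 13 rightward: 14 /e/ → [+round]; word edge.
Targets with no active source: positions 2 3 stay [-round].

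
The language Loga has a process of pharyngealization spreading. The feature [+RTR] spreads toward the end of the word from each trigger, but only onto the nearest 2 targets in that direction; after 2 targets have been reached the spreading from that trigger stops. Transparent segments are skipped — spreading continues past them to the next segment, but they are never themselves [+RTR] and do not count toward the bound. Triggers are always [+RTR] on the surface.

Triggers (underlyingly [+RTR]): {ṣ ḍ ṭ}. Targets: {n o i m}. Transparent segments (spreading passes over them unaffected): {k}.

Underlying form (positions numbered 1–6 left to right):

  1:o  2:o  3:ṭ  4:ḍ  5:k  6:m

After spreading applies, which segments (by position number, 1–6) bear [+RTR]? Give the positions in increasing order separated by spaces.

3 4 6

From /ṭ/ at 3 rightward: 4 /ḍ/ is itself a trigger — this domain ends here.
From /ḍ/ at 4 rightward: 5 /k/ transparent; 6 /m/ → [+RTR]; word edge.
Targets with no active source: positions 1 2 stay [-emphatic].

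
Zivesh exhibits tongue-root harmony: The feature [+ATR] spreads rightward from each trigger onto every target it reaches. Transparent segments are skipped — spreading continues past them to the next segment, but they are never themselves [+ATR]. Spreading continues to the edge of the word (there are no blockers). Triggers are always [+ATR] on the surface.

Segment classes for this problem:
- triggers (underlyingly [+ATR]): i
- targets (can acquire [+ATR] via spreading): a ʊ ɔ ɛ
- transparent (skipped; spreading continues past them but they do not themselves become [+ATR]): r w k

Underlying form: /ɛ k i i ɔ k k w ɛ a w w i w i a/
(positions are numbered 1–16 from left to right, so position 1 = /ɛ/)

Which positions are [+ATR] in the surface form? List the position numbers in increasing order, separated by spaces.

3 4 5 9 10 13 15 16

From /i/ at 3 rightward: 4 /i/ is itself a trigger — this domain ends here.
From /i/ at 4 rightward: 5 /ɔ/ → [+ATR]; 6 /k/ transparent; 7 /k/ transparent; 8 /w/ transparent; 9 /ɛ/ → [+ATR]; 10 /a/ → [+ATR]; 11 /w/ transparent; 12 /w/ transparent; 13 /i/ is itself a trigger — this domain ends here.
From /i/ at 13 rightward: 14 /w/ transparent; 15 /i/ is itself a trigger — this domain ends here.
From /i/ at 15 rightward: 16 /a/ → [+ATR]; word edge.
Target with no active source: position 1 stays [-ATR].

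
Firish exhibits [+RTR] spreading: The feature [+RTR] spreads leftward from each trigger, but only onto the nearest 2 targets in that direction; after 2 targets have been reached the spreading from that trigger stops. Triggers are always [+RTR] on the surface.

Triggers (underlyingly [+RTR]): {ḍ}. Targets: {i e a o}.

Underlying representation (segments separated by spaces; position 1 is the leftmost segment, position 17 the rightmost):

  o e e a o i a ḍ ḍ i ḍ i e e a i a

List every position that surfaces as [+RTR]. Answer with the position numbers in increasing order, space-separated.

6 7 8 9 10 11

From /ḍ/ at 8 leftward: 7 /a/ → [+RTR]; 6 /i/ → [+RTR]; bound reached.
From /ḍ/ at 9 leftward: 8 /ḍ/ is itself a trigger — this domain ends here.
From /ḍ/ at 11 leftward: 10 /i/ → [+RTR]; 9 /ḍ/ is itself a trigger — this domain ends here.
Targets with no active source: positions 1 2 3 4 5 12 13 14 15 16 17 stay [-emphatic].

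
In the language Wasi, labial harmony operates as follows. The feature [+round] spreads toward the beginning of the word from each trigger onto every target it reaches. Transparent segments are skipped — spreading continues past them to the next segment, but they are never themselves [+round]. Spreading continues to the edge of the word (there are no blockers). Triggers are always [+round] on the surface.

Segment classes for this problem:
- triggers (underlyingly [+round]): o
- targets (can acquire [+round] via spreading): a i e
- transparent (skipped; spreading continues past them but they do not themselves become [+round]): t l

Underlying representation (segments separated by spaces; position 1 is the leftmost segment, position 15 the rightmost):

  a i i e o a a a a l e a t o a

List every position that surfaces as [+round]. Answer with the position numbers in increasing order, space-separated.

1 2 3 4 5 6 7 8 9 11 12 14

From /o/ at 5 leftward: 4 /e/ → [+round]; 3 /i/ → [+round]; 2 /i/ → [+round]; 1 /a/ → [+round]; word edge.
From /o/ at 14 leftward: 13 /t/ transparent; 12 /a/ → [+round]; 11 /e/ → [+round]; 10 /l/ transparent; 9 /a/ → [+round]; 8 /a/ → [+round]; 7 /a/ → [+round]; 6 /a/ → [+round]; 5 /o/ is itself a trigger — this domain ends here.
Target with no active source: position 15 stays [-round].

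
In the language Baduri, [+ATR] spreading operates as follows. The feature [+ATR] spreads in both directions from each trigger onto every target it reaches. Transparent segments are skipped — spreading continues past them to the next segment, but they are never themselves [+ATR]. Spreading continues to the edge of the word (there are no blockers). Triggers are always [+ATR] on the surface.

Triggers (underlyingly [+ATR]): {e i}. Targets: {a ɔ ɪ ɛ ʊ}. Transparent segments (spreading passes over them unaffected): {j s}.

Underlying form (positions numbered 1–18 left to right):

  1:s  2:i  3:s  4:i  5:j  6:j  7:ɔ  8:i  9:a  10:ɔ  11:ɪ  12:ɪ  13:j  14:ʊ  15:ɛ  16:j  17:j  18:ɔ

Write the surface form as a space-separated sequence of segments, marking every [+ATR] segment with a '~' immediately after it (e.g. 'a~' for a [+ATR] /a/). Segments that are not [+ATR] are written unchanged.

s i~ s i~ j j ɔ~ i~ a~ ɔ~ ɪ~ ɪ~ j ʊ~ ɛ~ j j ɔ~

From /i/ at 2 rightward: 3 /s/ transparent; 4 /i/ is itself a trigger — this domain ends here.
From /i/ at 2 leftward: 1 /s/ transparent; word edge.
From /i/ at 4 rightward: 5 /j/ transparent; 6 /j/ transparent; 7 /ɔ/ → [+ATR]; 8 /i/ is itself a trigger — this domain ends here.
From /i/ at 4 leftward: 3 /s/ transparent; 2 /i/ is itself a trigger — this domain ends here.
From /i/ at 8 rightward: 9 /a/ → [+ATR]; 10 /ɔ/ → [+ATR]; 11 /ɪ/ → [+ATR]; 12 /ɪ/ → [+ATR]; 13 /j/ transparent; 14 /ʊ/ → [+ATR]; 15 /ɛ/ → [+ATR]; 16 /j/ transparent; 17 /j/ transparent; 18 /ɔ/ → [+ATR]; word edge.
From /i/ at 8 leftward: 7 /ɔ/ → [+ATR]; 6 /j/ transparent; 5 /j/ transparent; 4 /i/ is itself a trigger — this domain ends here.
[+ATR] positions on the surface: 2 4 7 8 9 10 11 12 14 15 18.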